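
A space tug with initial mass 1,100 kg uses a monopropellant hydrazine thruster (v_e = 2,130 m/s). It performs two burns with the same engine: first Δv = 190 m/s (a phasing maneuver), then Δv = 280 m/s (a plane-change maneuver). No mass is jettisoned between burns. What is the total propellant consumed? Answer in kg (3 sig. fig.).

After the first burn: m = 1100 × exp(−190/2130.0) = 1100 × 0.91466 = 1,006.13 kg.
After the second burn: m = 1,006.13 × exp(−280/2130.0) = 1,006.13 × 0.87682 = 882.195 kg.
Total propellant = m₀ − m_final = 1100 − 882.195 = 217.805 kg.

total propellant consumed ≈ 218 kg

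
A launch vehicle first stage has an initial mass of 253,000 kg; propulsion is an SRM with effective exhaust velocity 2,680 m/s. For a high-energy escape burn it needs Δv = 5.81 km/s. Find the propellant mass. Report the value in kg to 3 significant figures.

Using Δv = v_e ln(m₀/m_f): m₀/m_f = exp(Δv / v_e) = exp(5810 / 2680.0) = exp(2.1679) = 8.7400.
m_f = 253,000 / 8.7400 = 28,947.4 kg, so propellant = m₀ − m_f = 253,000 − 28,947.4 = 224,052.6 kg.

propellant mass ≈ 224000 kg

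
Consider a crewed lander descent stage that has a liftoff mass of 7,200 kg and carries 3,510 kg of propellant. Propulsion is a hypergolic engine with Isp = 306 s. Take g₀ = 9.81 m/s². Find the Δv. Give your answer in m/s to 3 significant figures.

v_e = Isp · g₀ = 306 × 9.81 = 3001.9 m/s.
m_f = m₀ − m_prop = 7,200 − 3,510 = 3,690 kg.
From the ideal rocket equation, Δv = v_e · ln(m₀/m_f) = 3001.9 × ln(1.951) = 3001.9 × 0.6685 ≈ 2006.6 m/s.

Δv ≈ 2010 m/s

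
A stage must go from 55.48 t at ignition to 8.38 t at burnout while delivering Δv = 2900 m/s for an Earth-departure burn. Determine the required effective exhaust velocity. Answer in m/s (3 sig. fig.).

ln(m₀/m_f) = ln(55480/8380) = ln(6.621) = 1.8902.
From the ideal rocket equation, v_e = Δv / ln(m₀/m_f) = 2900 / 1.8902 = 1534.2 m/s.

v_e ≈ 1530 m/s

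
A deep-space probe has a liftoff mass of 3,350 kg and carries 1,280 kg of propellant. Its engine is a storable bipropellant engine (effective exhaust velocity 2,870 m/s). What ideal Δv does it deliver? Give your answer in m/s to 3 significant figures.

m_f = m₀ − m_prop = 3,350 − 1,280 = 2,070 kg.
Δv = v_e · ln(m₀/m_f) = 2870.0 × ln(1.618) = 2870.0 × 0.4814 ≈ 1381.7 m/s.

Δv ≈ 1380 m/s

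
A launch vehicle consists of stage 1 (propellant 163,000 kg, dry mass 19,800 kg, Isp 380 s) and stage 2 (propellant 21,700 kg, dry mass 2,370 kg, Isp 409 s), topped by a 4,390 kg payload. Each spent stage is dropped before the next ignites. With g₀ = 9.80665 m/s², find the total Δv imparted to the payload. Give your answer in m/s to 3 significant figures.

Δv ≈ 11300 m/s

Ignition mass of stage 1 = 163,000+19,800 + 21,700+2,370 + 4,390 = 211,260 kg.
Stage 1: m₀ = 211,260 kg, m_f = 211,260 − 163,000 = 48,260 kg; Δv = 380×9.80665×ln(4.378) = 3726.5×1.4765 ≈ 5502 m/s.
Stage 2: m₀ = 28,460 kg, m_f = 28,460 − 21,700 = 6,760 kg; Δv = 409×9.80665×ln(4.21) = 4010.9×1.4375 ≈ 5766 m/s.
Total Δv = 5502 + 5766 = 11268 m/s.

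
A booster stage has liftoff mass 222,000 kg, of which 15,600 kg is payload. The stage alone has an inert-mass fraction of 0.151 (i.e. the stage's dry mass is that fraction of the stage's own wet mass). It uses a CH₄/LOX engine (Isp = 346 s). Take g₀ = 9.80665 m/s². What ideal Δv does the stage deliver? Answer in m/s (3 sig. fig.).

Stage wet mass = m₀ − payload = 222,000 − 15,600 = 206,400 kg.
Stage dry mass = ε × stage wet mass = 0.151 × 206,400 = 31,166.4 kg.
Burnout mass m_f = stage dry + payload = 31,166.4 + 15,600 = 46,766.4 kg.
v_e = Isp · g₀ = 346 × 9.80665 = 3393.1 m/s.
Δv = v_e · ln(222,000/46,766.4) = 3393.1 × ln(4.747) = 3393.1 × 1.5575 ≈ 5285 m/s.

Δv ≈ 5280 m/s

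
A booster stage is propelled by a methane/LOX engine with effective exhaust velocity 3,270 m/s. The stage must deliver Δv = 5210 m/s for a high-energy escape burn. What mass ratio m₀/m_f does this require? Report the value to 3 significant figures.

Using Δv = v_e ln(m₀/m_f): m₀/m_f = exp(Δv / v_e) = exp(5210 / 3270.0) = exp(1.5933) = 4.9198.

mass ratio ≈ 4.92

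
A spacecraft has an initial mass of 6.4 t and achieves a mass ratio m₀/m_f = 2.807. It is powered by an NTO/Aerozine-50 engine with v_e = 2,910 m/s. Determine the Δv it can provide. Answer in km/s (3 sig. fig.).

Δv ≈ 3.00 km/s

Δv = v_e · ln(2.807) = 2910.0 × 1.0321 ≈ 3003.5 m/s.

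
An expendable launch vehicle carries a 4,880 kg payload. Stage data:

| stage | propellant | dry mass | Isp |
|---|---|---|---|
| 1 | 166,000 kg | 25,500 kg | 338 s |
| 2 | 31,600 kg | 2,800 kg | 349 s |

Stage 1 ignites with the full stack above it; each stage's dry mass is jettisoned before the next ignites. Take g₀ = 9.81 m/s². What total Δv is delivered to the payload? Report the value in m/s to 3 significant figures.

Ignition mass of stage 1 = 166,000+25,500 + 31,600+2,800 + 4,880 = 230,780 kg.
Stage 1: m₀ = 230,780 kg, m_f = 230,780 − 166,000 = 64,780 kg; Δv = 338×9.81×ln(3.563) = 3315.8×1.2705 ≈ 4213 m/s.
Stage 2: m₀ = 39,280 kg, m_f = 39,280 − 31,600 = 7,680 kg; Δv = 349×9.81×ln(5.115) = 3423.7×1.6321 ≈ 5588 m/s.
Total Δv = 4213 + 5588 = 9801 m/s.

Δv ≈ 9800 m/s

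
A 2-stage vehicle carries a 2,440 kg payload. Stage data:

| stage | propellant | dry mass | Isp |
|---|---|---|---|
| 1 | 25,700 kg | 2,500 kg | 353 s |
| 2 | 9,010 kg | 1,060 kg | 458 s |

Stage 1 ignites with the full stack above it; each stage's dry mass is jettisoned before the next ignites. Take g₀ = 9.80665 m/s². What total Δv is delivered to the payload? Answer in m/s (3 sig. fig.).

Ignition mass of stage 1 = 25,700+2,500 + 9,010+1,060 + 2,440 = 40,710 kg.
Stage 1: m₀ = 40,710 kg, m_f = 40,710 − 25,700 = 15,010 kg; Δv = 353×9.80665×ln(2.712) = 3461.7×0.9978 ≈ 3454 m/s.
Stage 2: m₀ = 12,510 kg, m_f = 12,510 − 9,010 = 3,500 kg; Δv = 458×9.80665×ln(3.574) = 4491.4×1.2738 ≈ 5721 m/s.
Total Δv = 3454 + 5721 = 9175 m/s.

Δv ≈ 9180 m/s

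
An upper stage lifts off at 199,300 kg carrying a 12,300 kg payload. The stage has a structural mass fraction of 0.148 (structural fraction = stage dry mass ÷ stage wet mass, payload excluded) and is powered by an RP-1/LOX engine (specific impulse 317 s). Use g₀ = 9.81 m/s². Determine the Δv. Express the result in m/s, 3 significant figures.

Stage wet mass = m₀ − payload = 199,300 − 12,300 = 187,000 kg.
Stage dry mass = ε × stage wet mass = 0.148 × 187,000 = 27,676 kg.
Burnout mass m_f = stage dry + payload = 27,676 + 12,300 = 39,976 kg.
v_e = Isp · g₀ = 317 × 9.81 = 3109.8 m/s.
Δv = v_e · ln(199,300/39,976) = 3109.8 × ln(4.985) = 3109.8 × 1.6065 ≈ 4996 m/s.

Δv ≈ 5000 m/s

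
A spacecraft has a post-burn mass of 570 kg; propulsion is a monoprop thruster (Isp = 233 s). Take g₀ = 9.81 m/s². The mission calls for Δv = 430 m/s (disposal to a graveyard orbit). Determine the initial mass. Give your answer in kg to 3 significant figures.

v_e = Isp · g₀ = 233 × 9.81 = 2285.7 m/s.
Rocket equation: m₀/m_f = exp(Δv / v_e) = exp(430 / 2285.7) = exp(0.1881) = 1.2070.
m₀ = m_f × 1.2070 = 570 × 1.2070 = 687.99 kg.

initial mass ≈ 688 kg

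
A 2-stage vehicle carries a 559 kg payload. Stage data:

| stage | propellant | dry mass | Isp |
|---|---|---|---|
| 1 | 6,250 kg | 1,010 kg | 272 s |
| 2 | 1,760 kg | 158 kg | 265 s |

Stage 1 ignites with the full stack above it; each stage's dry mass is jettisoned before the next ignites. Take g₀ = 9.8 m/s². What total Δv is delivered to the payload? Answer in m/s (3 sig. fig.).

Ignition mass of stage 1 = 6,250+1,010 + 1,760+158 + 559 = 9,737 kg.
Stage 1: m₀ = 9,737 kg, m_f = 9,737 − 6,250 = 3,487 kg; Δv = 272×9.8×ln(2.792) = 2665.6×1.0269 ≈ 2737 m/s.
Stage 2: m₀ = 2,477 kg, m_f = 2,477 − 1,760 = 717 kg; Δv = 265×9.8×ln(3.455) = 2597.0×1.2397 ≈ 3220 m/s.
Total Δv = 2737 + 3220 = 5957 m/s.

Δv ≈ 5960 m/s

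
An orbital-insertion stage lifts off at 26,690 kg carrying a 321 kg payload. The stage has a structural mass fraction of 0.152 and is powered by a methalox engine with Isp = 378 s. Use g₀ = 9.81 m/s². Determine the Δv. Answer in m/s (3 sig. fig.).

Δv ≈ 6740 m/s

Stage wet mass = m₀ − payload = 26,690 − 321 = 26,369 kg.
Stage dry mass = ε × stage wet mass = 0.152 × 26,369 = 4,008.09 kg.
Burnout mass m_f = stage dry + payload = 4,008.09 + 321 = 4,329.09 kg.
v_e = Isp · g₀ = 378 × 9.81 = 3708.2 m/s.
Δv = v_e · ln(26,690/4,329.09) = 3708.2 × ln(6.165) = 3708.2 × 1.8189 ≈ 6745 m/s.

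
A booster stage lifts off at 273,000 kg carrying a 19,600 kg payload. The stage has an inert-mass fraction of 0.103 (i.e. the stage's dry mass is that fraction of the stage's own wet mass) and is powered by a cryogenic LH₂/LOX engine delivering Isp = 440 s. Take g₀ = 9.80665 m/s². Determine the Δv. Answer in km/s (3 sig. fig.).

Stage wet mass = m₀ − payload = 273,000 − 19,600 = 253,400 kg.
Stage dry mass = ε × stage wet mass = 0.103 × 253,400 = 26,100.2 kg.
Burnout mass m_f = stage dry + payload = 26,100.2 + 19,600 = 45,700.2 kg.
v_e = Isp · g₀ = 440 × 9.80665 = 4314.9 m/s.
Using Δv = v_e ln(m₀/m_f): Δv = v_e · ln(273,000/45,700.2) = 4314.9 × ln(5.974) = 4314.9 × 1.7874 ≈ 7712 m/s.

Δv ≈ 7.71 km/s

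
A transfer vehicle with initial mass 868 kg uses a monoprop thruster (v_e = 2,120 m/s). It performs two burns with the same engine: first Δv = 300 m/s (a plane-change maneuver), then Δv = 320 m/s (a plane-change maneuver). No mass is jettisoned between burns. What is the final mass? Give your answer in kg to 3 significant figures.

final mass ≈ 648 kg

After the first burn: m = 868 × exp(−300/2120.0) = 868 × 0.86805 = 753.467 kg.
After the second burn: m = 753.467 × exp(−320/2120.0) = 753.467 × 0.85990 = 647.906 kg.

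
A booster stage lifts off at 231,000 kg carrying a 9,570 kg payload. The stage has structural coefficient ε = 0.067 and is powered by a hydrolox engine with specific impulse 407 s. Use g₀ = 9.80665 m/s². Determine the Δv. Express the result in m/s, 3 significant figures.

Stage wet mass = m₀ − payload = 231,000 − 9,570 = 221,430 kg.
Stage dry mass = ε × stage wet mass = 0.067 × 221,430 = 14,835.8 kg.
Burnout mass m_f = stage dry + payload = 14,835.8 + 9,570 = 24,405.8 kg.
v_e = Isp · g₀ = 407 × 9.80665 = 3991.3 m/s.
Using Δv = v_e ln(m₀/m_f): Δv = v_e · ln(231,000/24,405.8) = 3991.3 × ln(9.465) = 3991.3 × 2.2476 ≈ 8971 m/s.

Δv ≈ 8970 m/s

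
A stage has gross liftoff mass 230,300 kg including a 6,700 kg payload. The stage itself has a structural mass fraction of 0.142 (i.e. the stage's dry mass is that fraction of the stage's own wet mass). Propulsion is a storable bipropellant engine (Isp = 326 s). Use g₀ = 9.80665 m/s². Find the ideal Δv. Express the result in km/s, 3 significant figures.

Stage wet mass = m₀ − payload = 230,300 − 6,700 = 223,600 kg.
Stage dry mass = ε × stage wet mass = 0.142 × 223,600 = 31,751.2 kg.
Burnout mass m_f = stage dry + payload = 31,751.2 + 6,700 = 38,451.2 kg.
v_e = Isp · g₀ = 326 × 9.80665 = 3197.0 m/s.
Δv = v_e · ln(230,300/38,451.2) = 3197.0 × ln(5.989) = 3197.0 × 1.7900 ≈ 5723 m/s.

Δv ≈ 5.72 km/s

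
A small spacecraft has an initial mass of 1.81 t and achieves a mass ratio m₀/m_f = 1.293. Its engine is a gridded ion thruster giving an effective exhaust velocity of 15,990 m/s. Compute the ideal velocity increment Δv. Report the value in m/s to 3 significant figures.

Δv ≈ 4110 m/s

Δv = v_e · ln(1.293) = 15990.0 × 0.2570 ≈ 4108.9 m/s.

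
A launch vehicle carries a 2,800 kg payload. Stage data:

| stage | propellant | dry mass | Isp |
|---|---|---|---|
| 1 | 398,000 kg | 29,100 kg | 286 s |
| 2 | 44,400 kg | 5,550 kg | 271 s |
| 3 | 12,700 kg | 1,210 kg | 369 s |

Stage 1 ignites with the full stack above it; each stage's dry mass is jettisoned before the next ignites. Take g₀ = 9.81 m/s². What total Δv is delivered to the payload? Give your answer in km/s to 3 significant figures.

Ignition mass of stage 1 = 398,000+29,100 + 44,400+5,550 + 12,700+1,210 + 2,800 = 493,760 kg.
Stage 1: m₀ = 493,760 kg, m_f = 493,760 − 398,000 = 95,760 kg; Δv = 286×9.81×ln(5.156) = 2805.7×1.6402 ≈ 4602 m/s.
Stage 2: m₀ = 66,660 kg, m_f = 66,660 − 44,400 = 22,260 kg; Δv = 271×9.81×ln(2.995) = 2658.5×1.0968 ≈ 2916 m/s.
Stage 3: m₀ = 16,710 kg, m_f = 16,710 − 12,700 = 4,010 kg; Δv = 369×9.81×ln(4.167) = 3619.9×1.4272 ≈ 5166 m/s.
Total Δv = 4602 + 2916 + 5166 = 12684 m/s.

Δv ≈ 12.7 km/s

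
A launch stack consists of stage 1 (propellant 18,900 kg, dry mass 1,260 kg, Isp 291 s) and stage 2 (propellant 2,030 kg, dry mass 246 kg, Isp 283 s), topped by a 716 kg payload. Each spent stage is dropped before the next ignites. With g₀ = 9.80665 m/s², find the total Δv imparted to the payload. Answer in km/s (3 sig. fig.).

Δv ≈ 7.99 km/s

Ignition mass of stage 1 = 18,900+1,260 + 2,030+246 + 716 = 23,152 kg.
Stage 1: m₀ = 23,152 kg, m_f = 23,152 − 18,900 = 4,252 kg; Δv = 291×9.80665×ln(5.445) = 2853.7×1.6947 ≈ 4836 m/s.
Stage 2: m₀ = 2,992 kg, m_f = 2,992 − 2,030 = 962 kg; Δv = 283×9.80665×ln(3.11) = 2775.3×1.1347 ≈ 3149 m/s.
Total Δv = 4836 + 3149 = 7985 m/s.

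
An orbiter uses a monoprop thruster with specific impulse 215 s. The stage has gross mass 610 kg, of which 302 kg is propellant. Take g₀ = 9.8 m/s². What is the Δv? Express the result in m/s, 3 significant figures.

v_e = Isp · g₀ = 215 × 9.8 = 2107.0 m/s.
m_f = m₀ − m_prop = 610 − 302 = 308 kg.
Δv = v_e · ln(m₀/m_f) = 2107.0 × ln(1.981) = 2107.0 × 0.6834 ≈ 1439.8 m/s.

Δv ≈ 1440 m/s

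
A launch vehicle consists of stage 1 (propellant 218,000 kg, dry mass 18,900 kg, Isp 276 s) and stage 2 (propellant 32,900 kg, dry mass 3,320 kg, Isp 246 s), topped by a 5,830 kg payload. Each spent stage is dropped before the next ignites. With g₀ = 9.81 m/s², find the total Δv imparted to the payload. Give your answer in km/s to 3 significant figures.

Ignition mass of stage 1 = 218,000+18,900 + 32,900+3,320 + 5,830 = 278,950 kg.
Stage 1: m₀ = 278,950 kg, m_f = 278,950 − 218,000 = 60,950 kg; Δv = 276×9.81×ln(4.577) = 2707.6×1.5210 ≈ 4118 m/s.
Stage 2: m₀ = 42,050 kg, m_f = 42,050 − 32,900 = 9,150 kg; Δv = 246×9.81×ln(4.596) = 2413.3×1.5251 ≈ 3680 m/s.
Total Δv = 4118 + 3680 = 7798 m/s.

Δv ≈ 7.80 km/s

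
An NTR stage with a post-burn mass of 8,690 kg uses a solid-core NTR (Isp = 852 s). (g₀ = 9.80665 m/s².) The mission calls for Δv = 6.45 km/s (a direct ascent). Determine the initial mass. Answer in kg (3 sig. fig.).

initial mass ≈ 18800 kg

v_e = Isp · g₀ = 852 × 9.80665 = 8355.3 m/s.
By the Tsiolkovsky rocket equation, m₀/m_f = exp(Δv / v_e) = exp(6450 / 8355.3) = exp(0.7720) = 2.1640.
m₀ = m_f × 2.1640 = 8,690 × 2.1640 = 18,805.2 kg.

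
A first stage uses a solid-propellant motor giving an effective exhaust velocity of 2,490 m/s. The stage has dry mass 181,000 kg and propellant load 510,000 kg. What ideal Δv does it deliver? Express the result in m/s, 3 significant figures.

m₀ = m_dry + m_prop = 181,000 + 510,000 = 691,000 kg.
Using Δv = v_e ln(m₀/m_f): Δv = v_e · ln(m₀/m_f) = 2490.0 × ln(3.818) = 2490.0 × 1.3396 ≈ 3335.7 m/s.

Δv ≈ 3340 m/s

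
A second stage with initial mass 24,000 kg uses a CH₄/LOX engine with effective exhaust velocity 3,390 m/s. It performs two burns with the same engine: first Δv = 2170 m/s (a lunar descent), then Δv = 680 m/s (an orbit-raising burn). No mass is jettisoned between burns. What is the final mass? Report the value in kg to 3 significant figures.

After the first burn: m = 24000 × exp(−2170/3390.0) = 24000 × 0.52723 = 12,653.5 kg.
After the second burn: m = 12,653.5 × exp(−680/3390.0) = 12,653.5 × 0.81825 = 10,353.7 kg.

final mass ≈ 10400 kg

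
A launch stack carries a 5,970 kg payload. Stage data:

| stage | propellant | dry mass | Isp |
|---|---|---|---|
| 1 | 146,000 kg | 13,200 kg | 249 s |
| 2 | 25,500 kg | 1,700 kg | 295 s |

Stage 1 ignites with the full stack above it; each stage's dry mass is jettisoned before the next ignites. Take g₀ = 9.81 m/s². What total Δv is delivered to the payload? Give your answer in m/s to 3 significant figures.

Δv ≈ 7710 m/s

Ignition mass of stage 1 = 146,000+13,200 + 25,500+1,700 + 5,970 = 192,370 kg.
Stage 1: m₀ = 192,370 kg, m_f = 192,370 − 146,000 = 46,370 kg; Δv = 249×9.81×ln(4.149) = 2442.7×1.4228 ≈ 3475 m/s.
Stage 2: m₀ = 33,170 kg, m_f = 33,170 − 25,500 = 7,670 kg; Δv = 295×9.81×ln(4.325) = 2894.0×1.4643 ≈ 4238 m/s.
Total Δv = 3475 + 4238 = 7713 m/s.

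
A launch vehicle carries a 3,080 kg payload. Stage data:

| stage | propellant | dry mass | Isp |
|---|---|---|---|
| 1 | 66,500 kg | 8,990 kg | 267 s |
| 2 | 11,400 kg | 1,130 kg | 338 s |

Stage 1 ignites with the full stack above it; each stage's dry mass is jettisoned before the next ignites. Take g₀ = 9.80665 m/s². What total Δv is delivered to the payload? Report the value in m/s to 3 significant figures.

Δv ≈ 7770 m/s

Ignition mass of stage 1 = 66,500+8,990 + 11,400+1,130 + 3,080 = 91,100 kg.
Stage 1: m₀ = 91,100 kg, m_f = 91,100 − 66,500 = 24,600 kg; Δv = 267×9.80665×ln(3.703) = 2618.4×1.3092 ≈ 3428 m/s.
Stage 2: m₀ = 15,610 kg, m_f = 15,610 − 11,400 = 4,210 kg; Δv = 338×9.80665×ln(3.708) = 3314.6×1.3104 ≈ 4344 m/s.
Total Δv = 3428 + 4344 = 7772 m/s.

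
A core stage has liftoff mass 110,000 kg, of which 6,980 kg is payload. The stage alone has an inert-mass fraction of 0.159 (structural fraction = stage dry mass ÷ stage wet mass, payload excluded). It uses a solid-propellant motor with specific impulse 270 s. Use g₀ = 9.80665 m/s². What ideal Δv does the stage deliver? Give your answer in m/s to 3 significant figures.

Δv ≈ 4100 m/s

Stage wet mass = m₀ − payload = 110,000 − 6,980 = 103,020 kg.
Stage dry mass = ε × stage wet mass = 0.159 × 103,020 = 16,380.2 kg.
Burnout mass m_f = stage dry + payload = 16,380.2 + 6,980 = 23,360.2 kg.
v_e = Isp · g₀ = 270 × 9.80665 = 2647.8 m/s.
Rocket equation: Δv = v_e · ln(110,000/23,360.2) = 2647.8 × ln(4.709) = 2647.8 × 1.5494 ≈ 4103 m/s.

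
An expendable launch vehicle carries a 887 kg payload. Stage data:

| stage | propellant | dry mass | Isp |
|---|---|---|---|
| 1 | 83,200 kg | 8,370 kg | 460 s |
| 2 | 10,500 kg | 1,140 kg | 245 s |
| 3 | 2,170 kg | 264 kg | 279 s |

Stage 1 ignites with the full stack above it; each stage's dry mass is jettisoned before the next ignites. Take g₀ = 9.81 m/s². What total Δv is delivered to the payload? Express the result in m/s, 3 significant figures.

Δv ≈ 12700 m/s

Ignition mass of stage 1 = 83,200+8,370 + 10,500+1,140 + 2,170+264 + 887 = 106,531 kg.
Stage 1: m₀ = 106,531 kg, m_f = 106,531 − 83,200 = 23,331 kg; Δv = 460×9.81×ln(4.566) = 4512.6×1.5187 ≈ 6853 m/s.
Stage 2: m₀ = 14,961 kg, m_f = 14,961 − 10,500 = 4,461 kg; Δv = 245×9.81×ln(3.354) = 2403.5×1.2101 ≈ 2908 m/s.
Stage 3: m₀ = 3,321 kg, m_f = 3,321 − 2,170 = 1,151 kg; Δv = 279×9.81×ln(2.885) = 2737.0×1.0596 ≈ 2900 m/s.
Total Δv = 6853 + 2908 + 2900 = 12661 m/s.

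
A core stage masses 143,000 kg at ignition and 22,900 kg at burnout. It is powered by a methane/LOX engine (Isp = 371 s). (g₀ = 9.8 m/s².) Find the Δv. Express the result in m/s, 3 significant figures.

Δv ≈ 6660 m/s

v_e = Isp · g₀ = 371 × 9.8 = 3635.8 m/s.
Using Δv = v_e ln(m₀/m_f): Δv = v_e · ln(m₀/m_f) = 3635.8 × ln(6.245) = 3635.8 × 1.8317 ≈ 6659.7 m/s.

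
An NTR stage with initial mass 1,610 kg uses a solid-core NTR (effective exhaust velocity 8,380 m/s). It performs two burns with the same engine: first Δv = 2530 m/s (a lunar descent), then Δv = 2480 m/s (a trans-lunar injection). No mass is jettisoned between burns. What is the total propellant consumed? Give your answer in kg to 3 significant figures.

After the first burn: m = 1610 × exp(−2530/8380.0) = 1610 × 0.73941 = 1,190.45 kg.
After the second burn: m = 1,190.45 × exp(−2480/8380.0) = 1,190.45 × 0.74383 = 885.492 kg.
Total propellant = m₀ − m_final = 1610 − 885.492 = 724.508 kg.

total propellant consumed ≈ 725 kg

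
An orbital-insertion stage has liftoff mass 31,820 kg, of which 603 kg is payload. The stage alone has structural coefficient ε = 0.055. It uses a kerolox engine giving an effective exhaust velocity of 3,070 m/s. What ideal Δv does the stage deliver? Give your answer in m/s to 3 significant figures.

Stage wet mass = m₀ − payload = 31,820 − 603 = 31,217 kg.
Stage dry mass = ε × stage wet mass = 0.055 × 31,217 = 1,716.94 kg.
Burnout mass m_f = stage dry + payload = 1,716.94 + 603 = 2,319.94 kg.
Δv = v_e · ln(31,820/2,319.94) = 3070.0 × ln(13.72) = 3070.0 × 2.6186 ≈ 8039 m/s.

Δv ≈ 8040 m/s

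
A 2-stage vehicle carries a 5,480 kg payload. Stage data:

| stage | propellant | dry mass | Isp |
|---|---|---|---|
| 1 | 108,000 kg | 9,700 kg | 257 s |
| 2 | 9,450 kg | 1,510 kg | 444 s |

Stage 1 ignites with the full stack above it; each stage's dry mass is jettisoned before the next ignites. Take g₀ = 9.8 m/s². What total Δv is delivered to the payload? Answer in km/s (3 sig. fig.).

Ignition mass of stage 1 = 108,000+9,700 + 9,450+1,510 + 5,480 = 134,140 kg.
Stage 1: m₀ = 134,140 kg, m_f = 134,140 − 108,000 = 26,140 kg; Δv = 257×9.8×ln(5.132) = 2518.6×1.6354 ≈ 4119 m/s.
Stage 2: m₀ = 16,440 kg, m_f = 16,440 − 9,450 = 6,990 kg; Δv = 444×9.8×ln(2.352) = 4351.2×0.8552 ≈ 3721 m/s.
Total Δv = 4119 + 3721 = 7840 m/s.

Δv ≈ 7.84 km/s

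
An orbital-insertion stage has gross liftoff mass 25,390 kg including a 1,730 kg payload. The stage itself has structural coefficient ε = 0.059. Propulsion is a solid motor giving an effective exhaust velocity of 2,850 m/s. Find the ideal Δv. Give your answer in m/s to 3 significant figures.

Stage wet mass = m₀ − payload = 25,390 − 1,730 = 23,660 kg.
Stage dry mass = ε × stage wet mass = 0.059 × 23,660 = 1,395.94 kg.
Burnout mass m_f = stage dry + payload = 1,395.94 + 1,730 = 3,125.94 kg.
By the Tsiolkovsky rocket equation, Δv = v_e · ln(25,390/3,125.94) = 2850.0 × ln(8.122) = 2850.0 × 2.0946 ≈ 5970 m/s.

Δv ≈ 5970 m/s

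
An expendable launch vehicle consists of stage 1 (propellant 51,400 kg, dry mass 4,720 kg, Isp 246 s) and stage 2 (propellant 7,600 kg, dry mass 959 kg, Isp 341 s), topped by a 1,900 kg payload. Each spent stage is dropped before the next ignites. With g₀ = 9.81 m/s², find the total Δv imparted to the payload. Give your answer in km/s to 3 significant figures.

Ignition mass of stage 1 = 51,400+4,720 + 7,600+959 + 1,900 = 66,579 kg.
Stage 1: m₀ = 66,579 kg, m_f = 66,579 − 51,400 = 15,179 kg; Δv = 246×9.81×ln(4.386) = 2413.3×1.4785 ≈ 3568 m/s.
Stage 2: m₀ = 10,459 kg, m_f = 10,459 − 7,600 = 2,859 kg; Δv = 341×9.81×ln(3.658) = 3345.2×1.2970 ≈ 4339 m/s.
Total Δv = 3568 + 4339 = 7907 m/s.

Δv ≈ 7.91 km/s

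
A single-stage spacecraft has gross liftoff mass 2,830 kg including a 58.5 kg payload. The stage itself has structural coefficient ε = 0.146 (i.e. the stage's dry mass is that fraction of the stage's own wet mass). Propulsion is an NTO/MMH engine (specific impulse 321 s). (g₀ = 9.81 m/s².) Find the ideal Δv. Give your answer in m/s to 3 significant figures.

Stage wet mass = m₀ − payload = 2,830 − 58.5 = 2,771.5 kg.
Stage dry mass = ε × stage wet mass = 0.146 × 2,771.5 = 404.639 kg.
Burnout mass m_f = stage dry + payload = 404.639 + 58.5 = 463.139 kg.
v_e = Isp · g₀ = 321 × 9.81 = 3149.0 m/s.
Using Δv = v_e ln(m₀/m_f): Δv = v_e · ln(2,830/463.139) = 3149.0 × ln(6.11) = 3149.0 × 1.8100 ≈ 5700 m/s.

Δv ≈ 5700 m/s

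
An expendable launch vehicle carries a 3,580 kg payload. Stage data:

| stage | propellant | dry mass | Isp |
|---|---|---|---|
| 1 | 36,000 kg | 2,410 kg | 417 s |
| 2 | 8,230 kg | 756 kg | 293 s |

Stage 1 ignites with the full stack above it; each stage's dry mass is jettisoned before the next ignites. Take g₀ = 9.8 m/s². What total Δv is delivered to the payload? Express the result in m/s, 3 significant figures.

Δv ≈ 8060 m/s

Ignition mass of stage 1 = 36,000+2,410 + 8,230+756 + 3,580 = 50,976 kg.
Stage 1: m₀ = 50,976 kg, m_f = 50,976 − 36,000 = 14,976 kg; Δv = 417×9.8×ln(3.404) = 4086.6×1.2249 ≈ 5006 m/s.
Stage 2: m₀ = 12,566 kg, m_f = 12,566 − 8,230 = 4,336 kg; Δv = 293×9.8×ln(2.898) = 2871.4×1.0640 ≈ 3055 m/s.
Total Δv = 5006 + 3055 = 8061 m/s.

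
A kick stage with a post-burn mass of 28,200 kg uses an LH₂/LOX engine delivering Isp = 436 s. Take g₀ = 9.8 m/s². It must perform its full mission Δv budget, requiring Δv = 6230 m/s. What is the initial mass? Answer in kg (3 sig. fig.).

v_e = Isp · g₀ = 436 × 9.8 = 4272.8 m/s.
By the Tsiolkovsky rocket equation, m₀/m_f = exp(Δv / v_e) = exp(6230 / 4272.8) = exp(1.4581) = 4.2976.
m₀ = m_f × 4.2976 = 28,200 × 4.2976 = 121,192 kg.

initial mass ≈ 121000 kg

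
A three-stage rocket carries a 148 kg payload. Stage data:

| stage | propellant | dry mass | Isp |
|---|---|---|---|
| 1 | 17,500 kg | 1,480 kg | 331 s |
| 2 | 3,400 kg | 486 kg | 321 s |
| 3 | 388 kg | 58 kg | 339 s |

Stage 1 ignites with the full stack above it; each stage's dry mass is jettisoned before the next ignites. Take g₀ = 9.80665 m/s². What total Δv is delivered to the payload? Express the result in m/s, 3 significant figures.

Δv ≈ 12400 m/s

Ignition mass of stage 1 = 17,500+1,480 + 3,400+486 + 388+58 + 148 = 23,460 kg.
Stage 1: m₀ = 23,460 kg, m_f = 23,460 − 17,500 = 5,960 kg; Δv = 331×9.80665×ln(3.936) = 3246.0×1.3702 ≈ 4448 m/s.
Stage 2: m₀ = 4,480 kg, m_f = 4,480 − 3,400 = 1,080 kg; Δv = 321×9.80665×ln(4.148) = 3147.9×1.4227 ≈ 4478 m/s.
Stage 3: m₀ = 594 kg, m_f = 594 − 388 = 206 kg; Δv = 339×9.80665×ln(2.883) = 3324.5×1.0590 ≈ 3521 m/s.
Total Δv = 4448 + 4478 + 3521 = 12447 m/s.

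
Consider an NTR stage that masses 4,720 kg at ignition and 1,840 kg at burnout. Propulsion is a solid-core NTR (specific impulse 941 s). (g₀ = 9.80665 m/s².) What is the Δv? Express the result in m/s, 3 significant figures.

Δv ≈ 8690 m/s

v_e = Isp · g₀ = 941 × 9.80665 = 9228.1 m/s.
Δv = v_e · ln(m₀/m_f) = 9228.1 × ln(2.565) = 9228.1 × 0.9420 ≈ 8693.2 m/s.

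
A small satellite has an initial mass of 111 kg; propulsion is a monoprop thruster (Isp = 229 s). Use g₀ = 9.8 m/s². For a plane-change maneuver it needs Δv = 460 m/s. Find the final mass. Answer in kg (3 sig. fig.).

final mass ≈ 90.4 kg

v_e = Isp · g₀ = 229 × 9.8 = 2244.2 m/s.
Rocket equation: m₀/m_f = exp(Δv / v_e) = exp(460 / 2244.2) = exp(0.2050) = 1.2275.
m_f = m₀ / 1.2275 = 111 / 1.2275 = 90.4277 kg.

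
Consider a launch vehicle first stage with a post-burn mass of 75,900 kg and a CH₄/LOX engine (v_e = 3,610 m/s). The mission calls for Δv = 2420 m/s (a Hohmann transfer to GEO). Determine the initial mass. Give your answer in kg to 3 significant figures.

By the Tsiolkovsky rocket equation, m₀/m_f = exp(Δv / v_e) = exp(2420 / 3610.0) = exp(0.6704) = 1.9549.
m₀ = m_f × 1.9549 = 75,900 × 1.9549 = 148,377 kg.

initial mass ≈ 148000 kg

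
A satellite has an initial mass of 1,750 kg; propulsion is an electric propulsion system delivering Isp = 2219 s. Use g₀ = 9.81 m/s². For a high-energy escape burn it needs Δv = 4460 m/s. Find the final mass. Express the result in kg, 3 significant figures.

final mass ≈ 1430 kg

v_e = Isp · g₀ = 2219 × 9.81 = 21768.4 m/s.
Rocket equation: m₀/m_f = exp(Δv / v_e) = exp(4460 / 21768.4) = exp(0.2049) = 1.2274.
m_f = m₀ / 1.2274 = 1,750 / 1.2274 = 1,425.78 kg.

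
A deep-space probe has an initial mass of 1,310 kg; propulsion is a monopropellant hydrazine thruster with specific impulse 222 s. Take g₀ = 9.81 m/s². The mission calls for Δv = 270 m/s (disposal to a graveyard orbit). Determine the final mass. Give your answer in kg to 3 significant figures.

final mass ≈ 1160 kg

v_e = Isp · g₀ = 222 × 9.81 = 2177.8 m/s.
m₀/m_f = exp(Δv / v_e) = exp(270 / 2177.8) = exp(0.1240) = 1.1320.
m_f = m₀ / 1.1320 = 1,310 / 1.1320 = 1,157.24 kg.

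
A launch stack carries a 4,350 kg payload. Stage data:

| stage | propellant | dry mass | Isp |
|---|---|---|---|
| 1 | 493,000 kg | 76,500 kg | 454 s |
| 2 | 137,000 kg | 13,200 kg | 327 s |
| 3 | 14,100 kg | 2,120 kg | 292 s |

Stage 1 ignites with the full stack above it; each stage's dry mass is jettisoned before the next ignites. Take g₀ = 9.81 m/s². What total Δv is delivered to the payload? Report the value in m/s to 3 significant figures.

Δv ≈ 13400 m/s

Ignition mass of stage 1 = 493,000+76,500 + 137,000+13,200 + 14,100+2,120 + 4,350 = 740,270 kg.
Stage 1: m₀ = 740,270 kg, m_f = 740,270 − 493,000 = 247,270 kg; Δv = 454×9.81×ln(2.994) = 4453.7×1.0965 ≈ 4884 m/s.
Stage 2: m₀ = 170,770 kg, m_f = 170,770 − 137,000 = 33,770 kg; Δv = 327×9.81×ln(5.057) = 3207.9×1.6207 ≈ 5199 m/s.
Stage 3: m₀ = 20,570 kg, m_f = 20,570 − 14,100 = 6,470 kg; Δv = 292×9.81×ln(3.179) = 2864.5×1.1567 ≈ 3313 m/s.
Total Δv = 4884 + 5199 + 3313 = 13396 m/s.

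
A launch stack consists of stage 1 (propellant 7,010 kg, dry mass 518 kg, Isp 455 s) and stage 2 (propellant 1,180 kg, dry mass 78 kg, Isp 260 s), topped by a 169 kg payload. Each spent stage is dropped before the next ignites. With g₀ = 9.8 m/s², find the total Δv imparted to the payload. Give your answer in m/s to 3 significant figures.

Δv ≈ 11300 m/s

Ignition mass of stage 1 = 7,010+518 + 1,180+78 + 169 = 8,955 kg.
Stage 1: m₀ = 8,955 kg, m_f = 8,955 − 7,010 = 1,945 kg; Δv = 455×9.8×ln(4.604) = 4459.0×1.5270 ≈ 6809 m/s.
Stage 2: m₀ = 1,427 kg, m_f = 1,427 − 1,180 = 247 kg; Δv = 260×9.8×ln(5.777) = 2548.0×1.7539 ≈ 4469 m/s.
Total Δv = 6809 + 4469 = 11278 m/s.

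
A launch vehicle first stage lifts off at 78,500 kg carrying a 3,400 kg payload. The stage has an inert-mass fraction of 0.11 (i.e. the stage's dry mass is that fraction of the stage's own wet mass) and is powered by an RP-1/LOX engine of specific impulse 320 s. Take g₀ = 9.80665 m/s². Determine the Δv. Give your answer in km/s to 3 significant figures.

Stage wet mass = m₀ − payload = 78,500 − 3,400 = 75,100 kg.
Stage dry mass = ε × stage wet mass = 0.11 × 75,100 = 8,261 kg.
Burnout mass m_f = stage dry + payload = 8,261 + 3,400 = 11,661 kg.
v_e = Isp · g₀ = 320 × 9.80665 = 3138.1 m/s.
By the Tsiolkovsky rocket equation, Δv = v_e · ln(78,500/11,661) = 3138.1 × ln(6.732) = 3138.1 × 1.9068 ≈ 5984 m/s.

Δv ≈ 5.98 km/s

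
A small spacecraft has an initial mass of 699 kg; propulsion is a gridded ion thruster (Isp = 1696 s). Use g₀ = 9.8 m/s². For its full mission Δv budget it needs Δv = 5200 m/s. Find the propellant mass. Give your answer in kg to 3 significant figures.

v_e = Isp · g₀ = 1696 × 9.8 = 16620.8 m/s.
By the Tsiolkovsky rocket equation, m₀/m_f = exp(Δv / v_e) = exp(5200 / 16620.8) = exp(0.3129) = 1.3673.
m_f = 699 / 1.3673 = 511.227 kg, so propellant = m₀ − m_f = 699 − 511.227 = 187.773 kg.

propellant mass ≈ 188 kg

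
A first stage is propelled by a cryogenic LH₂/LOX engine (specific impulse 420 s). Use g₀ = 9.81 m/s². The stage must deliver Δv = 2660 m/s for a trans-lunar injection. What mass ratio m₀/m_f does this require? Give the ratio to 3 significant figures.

mass ratio ≈ 1.91

v_e = Isp · g₀ = 420 × 9.81 = 4120.2 m/s.
From the ideal rocket equation, m₀/m_f = exp(Δv / v_e) = exp(2660 / 4120.2) = exp(0.6456) = 1.9071.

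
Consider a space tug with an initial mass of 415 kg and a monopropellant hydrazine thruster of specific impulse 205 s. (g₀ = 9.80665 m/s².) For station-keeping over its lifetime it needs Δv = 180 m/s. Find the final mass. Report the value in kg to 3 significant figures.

final mass ≈ 379 kg

v_e = Isp · g₀ = 205 × 9.80665 = 2010.4 m/s.
m₀/m_f = exp(Δv / v_e) = exp(180 / 2010.4) = exp(0.0895) = 1.0937.
m_f = m₀ / 1.0937 = 415 / 1.0937 = 379.446 kg.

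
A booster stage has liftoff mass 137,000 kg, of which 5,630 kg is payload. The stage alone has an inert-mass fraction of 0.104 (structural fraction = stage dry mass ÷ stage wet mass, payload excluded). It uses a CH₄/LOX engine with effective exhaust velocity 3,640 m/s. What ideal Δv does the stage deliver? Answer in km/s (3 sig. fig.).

Stage wet mass = m₀ − payload = 137,000 − 5,630 = 131,370 kg.
Stage dry mass = ε × stage wet mass = 0.104 × 131,370 = 13,662.5 kg.
Burnout mass m_f = stage dry + payload = 13,662.5 + 5,630 = 19,292.5 kg.
Rocket equation: Δv = v_e · ln(137,000/19,292.5) = 3640.0 × ln(7.101) = 3640.0 × 1.9603 ≈ 7135 m/s.

Δv ≈ 7.14 km/s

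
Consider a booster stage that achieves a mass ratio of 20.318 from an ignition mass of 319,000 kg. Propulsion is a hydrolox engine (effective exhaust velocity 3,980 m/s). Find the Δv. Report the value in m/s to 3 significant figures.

Δv ≈ 12000 m/s

By the Tsiolkovsky rocket equation, Δv = v_e · ln(20.318) = 3980.0 × 3.0115 ≈ 11985.8 m/s.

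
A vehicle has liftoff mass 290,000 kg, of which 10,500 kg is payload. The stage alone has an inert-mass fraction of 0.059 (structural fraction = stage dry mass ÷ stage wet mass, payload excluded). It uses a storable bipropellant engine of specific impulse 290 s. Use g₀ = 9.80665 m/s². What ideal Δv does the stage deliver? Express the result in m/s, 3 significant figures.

Δv ≈ 6750 m/s

Stage wet mass = m₀ − payload = 290,000 − 10,500 = 279,500 kg.
Stage dry mass = ε × stage wet mass = 0.059 × 279,500 = 16,490.5 kg.
Burnout mass m_f = stage dry + payload = 16,490.5 + 10,500 = 26,990.5 kg.
v_e = Isp · g₀ = 290 × 9.80665 = 2843.9 m/s.
Using Δv = v_e ln(m₀/m_f): Δv = v_e · ln(290,000/26,990.5) = 2843.9 × ln(10.74) = 2843.9 × 2.3744 ≈ 6753 m/s.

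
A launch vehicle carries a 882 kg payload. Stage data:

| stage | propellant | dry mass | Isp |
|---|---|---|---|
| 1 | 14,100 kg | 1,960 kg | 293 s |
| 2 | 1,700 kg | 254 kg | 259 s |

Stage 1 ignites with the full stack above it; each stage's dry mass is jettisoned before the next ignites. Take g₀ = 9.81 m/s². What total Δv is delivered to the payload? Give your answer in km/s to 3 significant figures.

Ignition mass of stage 1 = 14,100+1,960 + 1,700+254 + 882 = 18,896 kg.
Stage 1: m₀ = 18,896 kg, m_f = 18,896 − 14,100 = 4,796 kg; Δv = 293×9.81×ln(3.94) = 2874.3×1.3712 ≈ 3941 m/s.
Stage 2: m₀ = 2,836 kg, m_f = 2,836 − 1,700 = 1,136 kg; Δv = 259×9.81×ln(2.496) = 2540.8×0.9149 ≈ 2325 m/s.
Total Δv = 3941 + 2325 = 6266 m/s.

Δv ≈ 6.27 km/s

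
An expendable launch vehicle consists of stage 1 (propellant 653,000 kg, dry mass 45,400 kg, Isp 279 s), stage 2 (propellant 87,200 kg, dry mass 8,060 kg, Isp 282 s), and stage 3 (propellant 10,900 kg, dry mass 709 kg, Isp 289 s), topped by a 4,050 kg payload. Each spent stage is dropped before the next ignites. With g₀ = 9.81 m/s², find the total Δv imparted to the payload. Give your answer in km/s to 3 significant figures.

Δv ≈ 12.1 km/s

Ignition mass of stage 1 = 653,000+45,400 + 87,200+8,060 + 10,900+709 + 4,050 = 809,319 kg.
Stage 1: m₀ = 809,319 kg, m_f = 809,319 − 653,000 = 156,319 kg; Δv = 279×9.81×ln(5.177) = 2737.0×1.6443 ≈ 4500 m/s.
Stage 2: m₀ = 110,919 kg, m_f = 110,919 − 87,200 = 23,719 kg; Δv = 282×9.81×ln(4.676) = 2766.4×1.5425 ≈ 4267 m/s.
Stage 3: m₀ = 15,659 kg, m_f = 15,659 − 10,900 = 4,759 kg; Δv = 289×9.81×ln(3.29) = 2835.1×1.1910 ≈ 3377 m/s.
Total Δv = 4500 + 4267 + 3377 = 12144 m/s.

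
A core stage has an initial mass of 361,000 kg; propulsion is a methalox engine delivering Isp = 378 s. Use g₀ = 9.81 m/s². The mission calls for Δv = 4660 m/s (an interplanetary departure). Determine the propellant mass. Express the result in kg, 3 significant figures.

v_e = Isp · g₀ = 378 × 9.81 = 3708.2 m/s.
Rocket equation: m₀/m_f = exp(Δv / v_e) = exp(4660 / 3708.2) = exp(1.2567) = 3.5137.
m_f = 361,000 / 3.5137 = 102,741 kg, so propellant = m₀ − m_f = 361,000 − 102,741 = 258,259 kg.

propellant mass ≈ 258000 kg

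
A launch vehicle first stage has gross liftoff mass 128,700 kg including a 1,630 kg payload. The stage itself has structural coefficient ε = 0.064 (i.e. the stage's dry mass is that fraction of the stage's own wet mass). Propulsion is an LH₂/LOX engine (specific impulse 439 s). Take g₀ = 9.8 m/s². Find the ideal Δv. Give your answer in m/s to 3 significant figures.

Δv ≈ 11100 m/s

Stage wet mass = m₀ − payload = 128,700 − 1,630 = 127,070 kg.
Stage dry mass = ε × stage wet mass = 0.064 × 127,070 = 8,132.48 kg.
Burnout mass m_f = stage dry + payload = 8,132.48 + 1,630 = 9,762.48 kg.
v_e = Isp · g₀ = 439 × 9.8 = 4302.2 m/s.
Δv = v_e · ln(128,700/9,762.48) = 4302.2 × ln(13.18) = 4302.2 × 2.5789 ≈ 11095 m/s.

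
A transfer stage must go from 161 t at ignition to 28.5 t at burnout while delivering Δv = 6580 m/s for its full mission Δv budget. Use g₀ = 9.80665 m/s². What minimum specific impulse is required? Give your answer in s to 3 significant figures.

Isp ≈ 388 s

ln(m₀/m_f) = ln(161000/28500) = ln(5.649) = 1.7315.
v_e = Δv / ln(m₀/m_f) = 6580 / 1.7315 = 3800.2 m/s.
Isp = v_e / g₀ = 3800.2 / 9.80665 = 387.5 s.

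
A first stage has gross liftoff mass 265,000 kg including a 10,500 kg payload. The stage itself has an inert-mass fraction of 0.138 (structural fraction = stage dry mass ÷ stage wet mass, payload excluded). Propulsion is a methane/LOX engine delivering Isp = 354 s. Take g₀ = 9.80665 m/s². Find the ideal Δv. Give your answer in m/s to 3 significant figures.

Stage wet mass = m₀ − payload = 265,000 − 10,500 = 254,500 kg.
Stage dry mass = ε × stage wet mass = 0.138 × 254,500 = 35,121 kg.
Burnout mass m_f = stage dry + payload = 35,121 + 10,500 = 45,621 kg.
v_e = Isp · g₀ = 354 × 9.80665 = 3471.6 m/s.
From the ideal rocket equation, Δv = v_e · ln(265,000/45,621) = 3471.6 × ln(5.809) = 3471.6 × 1.7594 ≈ 6108 m/s.

Δv ≈ 6110 m/s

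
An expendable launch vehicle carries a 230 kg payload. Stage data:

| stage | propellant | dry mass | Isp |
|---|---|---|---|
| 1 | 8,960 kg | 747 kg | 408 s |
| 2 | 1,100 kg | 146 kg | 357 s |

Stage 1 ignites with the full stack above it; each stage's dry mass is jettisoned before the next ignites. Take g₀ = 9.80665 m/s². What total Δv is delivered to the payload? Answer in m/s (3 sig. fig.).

Ignition mass of stage 1 = 8,960+747 + 1,100+146 + 230 = 11,183 kg.
Stage 1: m₀ = 11,183 kg, m_f = 11,183 − 8,960 = 2,223 kg; Δv = 408×9.80665×ln(5.031) = 4001.1×1.6155 ≈ 6464 m/s.
Stage 2: m₀ = 1,476 kg, m_f = 1,476 − 1,100 = 376 kg; Δv = 357×9.80665×ln(3.926) = 3501.0×1.3675 ≈ 4788 m/s.
Total Δv = 6464 + 4788 = 11252 m/s.

Δv ≈ 11300 m/s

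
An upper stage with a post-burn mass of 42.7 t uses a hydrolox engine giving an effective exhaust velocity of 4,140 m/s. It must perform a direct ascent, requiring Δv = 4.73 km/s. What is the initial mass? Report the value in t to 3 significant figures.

m₀/m_f = exp(Δv / v_e) = exp(4730 / 4140.0) = exp(1.1425) = 3.1346.
m₀ = m_f × 3.1346 = 42.7 × 3.1346 = 133.847 t.

initial mass ≈ 134 t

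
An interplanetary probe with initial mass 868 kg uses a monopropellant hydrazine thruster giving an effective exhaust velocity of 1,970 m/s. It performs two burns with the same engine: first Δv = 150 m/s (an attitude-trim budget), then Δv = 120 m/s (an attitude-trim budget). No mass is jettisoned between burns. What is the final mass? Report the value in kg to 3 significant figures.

After the first burn: m = 868 × exp(−150/1970.0) = 868 × 0.92668 = 804.358 kg.
After the second burn: m = 804.358 × exp(−120/1970.0) = 804.358 × 0.94090 = 756.82 kg.

final mass ≈ 757 kg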